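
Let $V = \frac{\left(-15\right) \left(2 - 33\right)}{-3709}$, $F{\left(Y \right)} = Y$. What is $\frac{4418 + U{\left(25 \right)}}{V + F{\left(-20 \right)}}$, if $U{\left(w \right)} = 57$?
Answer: $- \frac{3319555}{14929} \approx -222.36$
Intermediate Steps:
$V = - \frac{465}{3709}$ ($V = \left(-15\right) \left(-31\right) \left(- \frac{1}{3709}\right) = 465 \left(- \frac{1}{3709}\right) = - \frac{465}{3709} \approx -0.12537$)
$\frac{4418 + U{\left(25 \right)}}{V + F{\left(-20 \right)}} = \frac{4418 + 57}{- \frac{465}{3709} - 20} = \frac{4475}{- \frac{74645}{3709}} = 4475 \left(- \frac{3709}{74645}\right) = - \frac{3319555}{14929}$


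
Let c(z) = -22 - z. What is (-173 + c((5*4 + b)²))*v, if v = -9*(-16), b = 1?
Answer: -91584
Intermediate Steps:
v = 144
(-173 + c((5*4 + b)²))*v = (-173 + (-22 - (5*4 + 1)²))*144 = (-173 + (-22 - (20 + 1)²))*144 = (-173 + (-22 - 1*21²))*144 = (-173 + (-22 - 1*441))*144 = (-173 + (-22 - 441))*144 = (-173 - 463)*144 = -636*144 = -91584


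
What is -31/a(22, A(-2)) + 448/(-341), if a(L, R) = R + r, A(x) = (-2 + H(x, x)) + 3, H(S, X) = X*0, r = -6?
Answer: 8331/1705 ≈ 4.8862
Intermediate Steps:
H(S, X) = 0
A(x) = 1 (A(x) = (-2 + 0) + 3 = -2 + 3 = 1)
a(L, R) = -6 + R (a(L, R) = R - 6 = -6 + R)
-31/a(22, A(-2)) + 448/(-341) = -31/(-6 + 1) + 448/(-341) = -31/(-5) + 448*(-1/341) = -31*(-⅕) - 448/341 = 31/5 - 448/341 = 8331/1705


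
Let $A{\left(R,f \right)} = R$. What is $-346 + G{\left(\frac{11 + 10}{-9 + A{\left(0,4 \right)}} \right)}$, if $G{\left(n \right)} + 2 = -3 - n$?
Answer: $- \frac{1046}{3} \approx -348.67$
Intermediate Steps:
$G{\left(n \right)} = -5 - n$ ($G{\left(n \right)} = -2 - \left(3 + n\right) = -5 - n$)
$-346 + G{\left(\frac{11 + 10}{-9 + A{\left(0,4 \right)}} \right)} = -346 - \left(5 + \frac{11 + 10}{-9 + 0}\right) = -346 - \left(5 + \frac{21}{-9}\right) = -346 - \left(5 + 21 \left(- \frac{1}{9}\right)\right) = -346 - \frac{8}{3} = - \frac{1046}{3}$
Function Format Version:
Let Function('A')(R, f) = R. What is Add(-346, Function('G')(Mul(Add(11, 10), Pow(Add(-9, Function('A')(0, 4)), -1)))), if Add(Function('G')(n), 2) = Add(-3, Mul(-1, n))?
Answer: Rational(-1046, 3) ≈ -348.67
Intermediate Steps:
Function('G')(n) = Add(-5, Mul(-1, n)) (Function('G')(n) = Add(-2, Add(-3, Mul(-1, n))) = Add(-5, Mul(-1, n)))
Add(-346, Function('G')(Mul(Add(11, 10), Pow(Add(-9, Function('A')(0, 4)), -1)))) = Add(-346, Add(-5, Mul(-1, Mul(Add(11, 10), Pow(Add(-9, 0), -1))))) = Add(-346, Add(-5, Mul(-1, Mul(21, Pow(-9, -1))))) = Add(-346, Add(-5, Mul(-1, Mul(21, Rational(-1, 9))))) = Add(-346, Add(-5, Mul(-1, Rational(-7, 3)))) = Add(-346, Add(-5, Rational(7, 3))) = Add(-346, Rational(-8, 3)) = Rational(-1046, 3)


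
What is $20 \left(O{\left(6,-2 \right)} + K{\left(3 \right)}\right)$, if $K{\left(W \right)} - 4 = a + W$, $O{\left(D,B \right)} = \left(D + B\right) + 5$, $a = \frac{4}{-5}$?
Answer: $304$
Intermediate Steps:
$a = - \frac{4}{5}$ ($a = 4 \left(- \frac{1}{5}\right) = - \frac{4}{5} \approx -0.8$)
$O{\left(D,B \right)} = 5 + B + D$ ($O{\left(D,B \right)} = \left(B + D\right) + 5 = 5 + B + D$)
$K{\left(W \right)} = \frac{16}{5} + W$ ($K{\left(W \right)} = 4 + \left(- \frac{4}{5} + W\right) = \frac{16}{5} + W$)
$20 \left(O{\left(6,-2 \right)} + K{\left(3 \right)}\right) = 20 \left(\left(5 - 2 + 6\right) + \left(\frac{16}{5} + 3\right)\right) = 20 \left(9 + \frac{31}{5}\right) = 20 \cdot \frac{76}{5} = 304$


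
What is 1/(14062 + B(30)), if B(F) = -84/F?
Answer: 5/70296 ≈ 7.1128e-5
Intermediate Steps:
1/(14062 + B(30)) = 1/(14062 - 84/30) = 1/(14062 - 84*1/30) = 1/(14062 - 14/5) = 1/(70296/5) = 5/70296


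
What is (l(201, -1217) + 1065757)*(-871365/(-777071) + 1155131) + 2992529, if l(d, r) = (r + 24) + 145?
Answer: 955706069472046753/777071 ≈ 1.2299e+12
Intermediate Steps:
l(d, r) = 169 + r (l(d, r) = (24 + r) + 145 = 169 + r)
(l(201, -1217) + 1065757)*(-871365/(-777071) + 1155131) + 2992529 = ((169 - 1217) + 1065757)*(-871365/(-777071) + 1155131) + 2992529 = (-1048 + 1065757)*(-871365*(-1/777071) + 1155131) + 2992529 = 1064709*(871365/777071 + 1155131) + 2992529 = 1064709*(897619672666/777071) + 2992529 = 955703744064544194/777071 + 2992529 = 955706069472046753/777071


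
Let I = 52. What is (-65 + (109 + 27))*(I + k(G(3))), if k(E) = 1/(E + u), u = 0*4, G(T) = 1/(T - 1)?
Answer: 3834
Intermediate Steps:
G(T) = 1/(-1 + T)
u = 0
k(E) = 1/E (k(E) = 1/(E + 0) = 1/E)
(-65 + (109 + 27))*(I + k(G(3))) = (-65 + (109 + 27))*(52 + 1/(1/(-1 + 3))) = (-65 + 136)*(52 + 1/(1/2)) = 71*(52 + 1/(1/2)) = 71*(52 + 2) = 71*54 = 3834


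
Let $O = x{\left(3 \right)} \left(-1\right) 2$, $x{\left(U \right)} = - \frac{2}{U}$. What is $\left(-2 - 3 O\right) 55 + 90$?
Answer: $-240$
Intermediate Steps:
$O = \frac{4}{3}$ ($O = - \frac{2}{3} \left(-1\right) 2 = \left(-2\right) \frac{1}{3} \left(-1\right) 2 = \left(- \frac{2}{3}\right) \left(-1\right) 2 = \frac{2}{3} \cdot 2 = \frac{4}{3} \approx 1.3333$)
$\left(-2 - 3 O\right) 55 + 90 = \left(-2 - 4\right) 55 + 90 = \left(-6\right) 55 + 90 = -330 + 90 = -240$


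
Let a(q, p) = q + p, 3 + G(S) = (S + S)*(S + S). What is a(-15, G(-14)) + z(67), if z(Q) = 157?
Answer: 923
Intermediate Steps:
G(S) = -3 + 4*S² (G(S) = -3 + (S + S)*(S + S) = -3 + (2*S)*(2*S) = -3 + 4*S²)
a(q, p) = p + q
a(-15, G(-14)) + z(67) = ((-3 + 4*(-14)²) - 15) + 157 = ((-3 + 4*196) - 15) + 157 = ((-3 + 784) - 15) + 157 = (781 - 15) + 157 = 766 + 157 = 923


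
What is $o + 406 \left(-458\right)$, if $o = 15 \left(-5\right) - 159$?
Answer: $-186182$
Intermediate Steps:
$o = -234$ ($o = -75 - 159 = -234$)
$o + 406 \left(-458\right) = -234 + 406 \left(-458\right) = -234 - 185948 = -186182$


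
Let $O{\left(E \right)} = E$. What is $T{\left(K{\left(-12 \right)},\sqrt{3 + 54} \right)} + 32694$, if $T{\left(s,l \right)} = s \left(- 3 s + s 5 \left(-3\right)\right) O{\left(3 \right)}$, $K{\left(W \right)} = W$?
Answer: $24918$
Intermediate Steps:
$T{\left(s,l \right)} = - 54 s^{2}$ ($T{\left(s,l \right)} = s \left(- 3 s + s 5 \left(-3\right)\right) 3 = s \left(- 3 s + 5 s \left(-3\right)\right) 3 = s \left(- 3 s - 15 s\right) 3 = s \left(- 18 s\right) 3 = - 18 s^{2} \cdot 3 = - 54 s^{2}$)
$T{\left(K{\left(-12 \right)},\sqrt{3 + 54} \right)} + 32694 = - 54 \left(-12\right)^{2} + 32694 = \left(-54\right) 144 + 32694 = -7776 + 32694 = 24918$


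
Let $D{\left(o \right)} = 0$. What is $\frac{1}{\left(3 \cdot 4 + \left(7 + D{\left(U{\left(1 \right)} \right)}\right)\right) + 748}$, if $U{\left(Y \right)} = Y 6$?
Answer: $\frac{1}{767} \approx 0.0013038$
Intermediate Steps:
$U{\left(Y \right)} = 6 Y$
$\frac{1}{\left(3 \cdot 4 + \left(7 + D{\left(U{\left(1 \right)} \right)}\right)\right) + 748} = \frac{1}{\left(3 \cdot 4 + \left(7 + 0\right)\right) + 748} = \frac{1}{\left(12 + 7\right) + 748} = \frac{1}{19 + 748} = \frac{1}{767}$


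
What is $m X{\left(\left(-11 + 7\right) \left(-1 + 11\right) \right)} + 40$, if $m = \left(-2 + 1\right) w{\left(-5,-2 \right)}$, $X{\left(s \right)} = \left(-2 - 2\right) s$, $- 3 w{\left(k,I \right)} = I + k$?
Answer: $- \frac{1000}{3} \approx -333.33$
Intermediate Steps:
$w{\left(k,I \right)} = - \frac{I}{3} - \frac{k}{3}$ ($w{\left(k,I \right)} = - \frac{I + k}{3} = - \frac{I}{3} - \frac{k}{3}$)
$X{\left(s \right)} = - 4 s$
$m = - \frac{7}{3}$ ($m = \left(-2 + 1\right) \left(\left(- \frac{1}{3}\right) \left(-2\right) - - \frac{5}{3}\right) = - (\frac{2}{3} + \frac{5}{3}) = \left(-1\right) \frac{7}{3} = - \frac{7}{3} \approx -2.3333$)
$m X{\left(\left(-11 + 7\right) \left(-1 + 11\right) \right)} + 40 = - \frac{7 \left(- 4 \left(-11 + 7\right) \left(-1 + 11\right)\right)}{3} + 40 = - \frac{7 \left(- 4 \left(\left(-4\right) 10\right)\right)}{3} + 40 = - \frac{7 \left(\left(-4\right) \left(-40\right)\right)}{3} + 40 = \left(- \frac{7}{3}\right) 160 + 40 = - \frac{1120}{3} + 40 = - \frac{1000}{3}$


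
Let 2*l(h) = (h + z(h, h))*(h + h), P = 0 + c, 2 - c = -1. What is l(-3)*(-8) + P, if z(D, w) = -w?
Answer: 3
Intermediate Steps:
c = 3 (c = 2 - 1*(-1) = 2 + 1 = 3)
P = 3 (P = 0 + 3 = 3)
l(h) = 0 (l(h) = ((h - h)*(h + h))/2 = (0*(2*h))/2 = (½)*0 = 0)
l(-3)*(-8) + P = 0*(-8) + 3 = 0 + 3 = 3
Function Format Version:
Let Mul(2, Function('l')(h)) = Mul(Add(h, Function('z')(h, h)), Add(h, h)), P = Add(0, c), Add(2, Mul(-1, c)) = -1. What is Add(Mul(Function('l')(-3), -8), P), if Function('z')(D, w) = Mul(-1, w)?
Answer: 3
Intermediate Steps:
c = 3 (c = Add(2, Mul(-1, -1)) = Add(2, 1) = 3)
P = 3 (P = Add(0, 3) = 3)
Function('l')(h) = 0 (Function('l')(h) = Mul(Rational(1, 2), Mul(Add(h, Mul(-1, h)), Add(h, h))) = Mul(Rational(1, 2), Mul(0, Mul(2, h))) = Mul(Rational(1, 2), 0) = 0)
Add(Mul(Function('l')(-3), -8), P) = Add(Mul(0, -8), 3) = Add(0, 3) = 3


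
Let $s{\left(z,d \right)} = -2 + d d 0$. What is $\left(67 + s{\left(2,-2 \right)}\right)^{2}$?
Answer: $4225$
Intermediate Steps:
$s{\left(z,d \right)} = -2$ ($s{\left(z,d \right)} = -2 + d^{2} \cdot 0 = -2 + 0 = -2$)
$\left(67 + s{\left(2,-2 \right)}\right)^{2} = \left(67 - 2\right)^{2} = 65^{2} = 4225$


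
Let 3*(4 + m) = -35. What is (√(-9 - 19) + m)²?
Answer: 1957/9 - 188*I*√7/3 ≈ 217.44 - 165.8*I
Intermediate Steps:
m = -47/3 (m = -4 + (⅓)*(-35) = -4 - 35/3 = -47/3 ≈ -15.667)
(√(-9 - 19) + m)² = (√(-9 - 19) - 47/3)² = (√(-28) - 47/3)² = (2*I*√7 - 47/3)² = (-47/3 + 2*I*√7)²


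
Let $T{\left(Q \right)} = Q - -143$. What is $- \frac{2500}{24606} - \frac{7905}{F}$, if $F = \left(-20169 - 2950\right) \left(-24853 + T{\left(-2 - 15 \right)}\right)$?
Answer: $- \frac{714676646465}{7033176200439} \approx -0.10162$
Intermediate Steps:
$T{\left(Q \right)} = 143 + Q$ ($T{\left(Q \right)} = Q + 143 = 143 + Q$)
$F = 571663513$ ($F = \left(-20169 - 2950\right) \left(-24853 + \left(143 - 17\right)\right) = - 23119 \left(-24853 + \left(143 - 17\right)\right) = - 23119 \left(-24853 + 126\right) = \left(-23119\right) \left(-24727\right) = 571663513$)
$- \frac{2500}{24606} - \frac{7905}{F} = - \frac{2500}{24606} - \frac{7905}{571663513} = \left(-2500\right) \frac{1}{24606} - \frac{7905}{571663513} = - \frac{1250}{12303} - \frac{7905}{571663513} = - \frac{714676646465}{7033176200439}$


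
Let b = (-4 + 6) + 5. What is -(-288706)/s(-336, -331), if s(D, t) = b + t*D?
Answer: 288706/111223 ≈ 2.5957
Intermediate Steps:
b = 7 (b = 2 + 5 = 7)
s(D, t) = 7 + D*t (s(D, t) = 7 + t*D = 7 + D*t)
-(-288706)/s(-336, -331) = -(-288706)/(7 - 336*(-331)) = -(-288706)/(7 + 111216) = -(-288706)/111223 = -1*(-288706/111223) = 288706/111223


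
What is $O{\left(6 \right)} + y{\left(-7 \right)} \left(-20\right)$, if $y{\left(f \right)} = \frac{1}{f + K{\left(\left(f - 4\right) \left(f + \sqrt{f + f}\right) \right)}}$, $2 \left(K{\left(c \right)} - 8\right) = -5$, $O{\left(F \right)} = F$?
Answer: $\frac{58}{3} \approx 19.333$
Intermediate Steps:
$K{\left(c \right)} = \frac{11}{2}$ ($K{\left(c \right)} = 8 + \frac{1}{2} \left(-5\right) = 8 - \frac{5}{2} = \frac{11}{2}$)
$y{\left(f \right)} = \frac{1}{\frac{11}{2} + f}$ ($y{\left(f \right)} = \frac{1}{f + \frac{11}{2}} = \frac{1}{\frac{11}{2} + f}$)
$O{\left(6 \right)} + y{\left(-7 \right)} \left(-20\right) = 6 + \frac{2}{11 + 2 \left(-7\right)} \left(-20\right) = 6 + \frac{2}{11 - 14} \left(-20\right) = 6 + \frac{2}{-3} \left(-20\right) = 6 + 2 \left(- \frac{1}{3}\right) \left(-20\right) = 6 - - \frac{40}{3} = 6 + \frac{40}{3} = \frac{58}{3}$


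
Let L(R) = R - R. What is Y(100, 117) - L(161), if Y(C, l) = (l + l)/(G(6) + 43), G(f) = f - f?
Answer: 234/43 ≈ 5.4419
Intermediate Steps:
G(f) = 0
L(R) = 0
Y(C, l) = 2*l/43 (Y(C, l) = (l + l)/(0 + 43) = (2*l)/43 = (2*l)*(1/43) = 2*l/43)
Y(100, 117) - L(161) = (2/43)*117 - 1*0 = 234/43 + 0 = 234/43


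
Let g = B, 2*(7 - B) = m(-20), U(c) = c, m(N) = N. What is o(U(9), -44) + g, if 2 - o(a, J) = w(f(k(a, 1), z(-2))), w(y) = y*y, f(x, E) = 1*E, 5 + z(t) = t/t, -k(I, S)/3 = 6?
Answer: 3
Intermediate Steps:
k(I, S) = -18 (k(I, S) = -3*6 = -18)
z(t) = -4 (z(t) = -5 + t/t = -5 + 1 = -4)
f(x, E) = E
w(y) = y**2
B = 17 (B = 7 - 1/2*(-20) = 7 + 10 = 17)
o(a, J) = -14 (o(a, J) = 2 - 1*(-4)**2 = 2 - 1*16 = 2 - 16 = -14)
g = 17
o(U(9), -44) + g = -14 + 17 = 3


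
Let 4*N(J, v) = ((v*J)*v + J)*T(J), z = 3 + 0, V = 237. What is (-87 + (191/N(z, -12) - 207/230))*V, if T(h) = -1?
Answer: -6162079/290 ≈ -21249.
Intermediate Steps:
z = 3
N(J, v) = -J/4 - J*v**2/4 (N(J, v) = (((v*J)*v + J)*(-1))/4 = (((J*v)*v + J)*(-1))/4 = ((J*v**2 + J)*(-1))/4 = ((J + J*v**2)*(-1))/4 = (-J - J*v**2)/4 = -J/4 - J*v**2/4)
(-87 + (191/N(z, -12) - 207/230))*V = (-87 + (191/((-1/4*3*(1 + (-12)**2))) - 207/230))*237 = (-87 + (191/((-1/4*3*(1 + 144))) - 207*1/230))*237 = (-87 + (191/((-1/4*3*145)) - 9/10))*237 = (-87 + (191/(-435/4) - 9/10))*237 = (-87 + (191*(-4/435) - 9/10))*237 = (-87 + (-764/435 - 9/10))*237 = (-87 - 2311/870)*237 = -78001/870*237 = -6162079/290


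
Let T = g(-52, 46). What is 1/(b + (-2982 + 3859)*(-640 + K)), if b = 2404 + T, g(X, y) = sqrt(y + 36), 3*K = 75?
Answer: -536951/288316376319 - sqrt(82)/288316376319 ≈ -1.8624e-6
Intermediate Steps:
K = 25 (K = (1/3)*75 = 25)
g(X, y) = sqrt(36 + y)
T = sqrt(82) (T = sqrt(36 + 46) = sqrt(82) ≈ 9.0554)
b = 2404 + sqrt(82) ≈ 2413.1
1/(b + (-2982 + 3859)*(-640 + K)) = 1/((2404 + sqrt(82)) + (-2982 + 3859)*(-640 + 25)) = 1/((2404 + sqrt(82)) + 877*(-615)) = 1/((2404 + sqrt(82)) - 539355) = 1/(-536951 + sqrt(82))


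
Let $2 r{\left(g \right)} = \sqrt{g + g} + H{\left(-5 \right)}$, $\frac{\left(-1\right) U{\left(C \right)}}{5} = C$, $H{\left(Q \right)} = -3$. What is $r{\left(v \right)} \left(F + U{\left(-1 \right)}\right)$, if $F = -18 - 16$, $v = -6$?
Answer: $\frac{87}{2} - 29 i \sqrt{3} \approx 43.5 - 50.229 i$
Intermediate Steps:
$U{\left(C \right)} = - 5 C$
$r{\left(g \right)} = - \frac{3}{2} + \frac{\sqrt{2} \sqrt{g}}{2}$ ($r{\left(g \right)} = \frac{\sqrt{g + g} - 3}{2} = \frac{\sqrt{2 g} - 3}{2} = \frac{\sqrt{2} \sqrt{g} - 3}{2} = \frac{-3 + \sqrt{2} \sqrt{g}}{2} = - \frac{3}{2} + \frac{\sqrt{2} \sqrt{g}}{2}$)
$F = -34$
$r{\left(v \right)} \left(F + U{\left(-1 \right)}\right) = \left(- \frac{3}{2} + \frac{\sqrt{2} \sqrt{-6}}{2}\right) \left(-34 - -5\right) = \left(- \frac{3}{2} + \frac{\sqrt{2} i \sqrt{6}}{2}\right) \left(-34 + 5\right) = \left(- \frac{3}{2} + i \sqrt{3}\right) \left(-29\right) = \frac{87}{2} - 29 i \sqrt{3}$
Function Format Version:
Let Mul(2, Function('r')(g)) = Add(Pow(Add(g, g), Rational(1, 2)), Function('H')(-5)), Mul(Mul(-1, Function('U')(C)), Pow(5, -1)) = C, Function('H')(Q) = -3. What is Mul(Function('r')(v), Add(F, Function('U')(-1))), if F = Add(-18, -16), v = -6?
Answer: Add(Rational(87, 2), Mul(-29, I, Pow(3, Rational(1, 2)))) ≈ Add(43.500, Mul(-50.229, I))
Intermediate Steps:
Function('U')(C) = Mul(-5, C)
Function('r')(g) = Add(Rational(-3, 2), Mul(Rational(1, 2), Pow(2, Rational(1, 2)), Pow(g, Rational(1, 2)))) (Function('r')(g) = Mul(Rational(1, 2), Add(Pow(Add(g, g), Rational(1, 2)), -3)) = Mul(Rational(1, 2), Add(Pow(Mul(2, g), Rational(1, 2)), -3)) = Mul(Rational(1, 2), Add(Mul(Pow(2, Rational(1, 2)), Pow(g, Rational(1, 2))), -3)) = Mul(Rational(1, 2), Add(-3, Mul(Pow(2, Rational(1, 2)), Pow(g, Rational(1, 2))))) = Add(Rational(-3, 2), Mul(Rational(1, 2), Pow(2, Rational(1, 2)), Pow(g, Rational(1, 2)))))
F = -34
Mul(Function('r')(v), Add(F, Function('U')(-1))) = Mul(Add(Rational(-3, 2), Mul(Rational(1, 2), Pow(2, Rational(1, 2)), Pow(-6, Rational(1, 2)))), Add(-34, Mul(-5, -1))) = Mul(Add(Rational(-3, 2), Mul(Rational(1, 2), Pow(2, Rational(1, 2)), Mul(I, Pow(6, Rational(1, 2))))), Add(-34, 5)) = Mul(Add(Rational(-3, 2), Mul(I, Pow(3, Rational(1, 2)))), -29) = Add(Rational(87, 2), Mul(-29, I, Pow(3, Rational(1, 2))))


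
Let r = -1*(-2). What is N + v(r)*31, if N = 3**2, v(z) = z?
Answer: 71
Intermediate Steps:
r = 2
N = 9
N + v(r)*31 = 9 + 2*31 = 9 + 62 = 71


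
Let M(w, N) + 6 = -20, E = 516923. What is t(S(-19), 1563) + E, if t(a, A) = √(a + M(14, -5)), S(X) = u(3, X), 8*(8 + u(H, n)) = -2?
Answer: 516923 + I*√137/2 ≈ 5.1692e+5 + 5.8523*I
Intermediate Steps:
M(w, N) = -26 (M(w, N) = -6 - 20 = -26)
u(H, n) = -33/4 (u(H, n) = -8 + (⅛)*(-2) = -8 - ¼ = -33/4)
S(X) = -33/4
t(a, A) = √(-26 + a) (t(a, A) = √(a - 26) = √(-26 + a))
t(S(-19), 1563) + E = √(-26 - 33/4) + 516923 = √(-137/4) + 516923 = I*√137/2 + 516923 = 516923 + I*√137/2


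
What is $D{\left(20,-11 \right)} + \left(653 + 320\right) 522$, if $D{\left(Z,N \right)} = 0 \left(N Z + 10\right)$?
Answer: $507906$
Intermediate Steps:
$D{\left(Z,N \right)} = 0$ ($D{\left(Z,N \right)} = 0 \left(10 + N Z\right) = 0$)
$D{\left(20,-11 \right)} + \left(653 + 320\right) 522 = 0 + \left(653 + 320\right) 522 = 0 + 973 \cdot 522 = 0 + 507906 = 507906$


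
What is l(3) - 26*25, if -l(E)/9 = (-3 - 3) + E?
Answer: -623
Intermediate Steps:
l(E) = 54 - 9*E (l(E) = -9*((-3 - 3) + E) = -9*(-6 + E) = 54 - 9*E)
l(3) - 26*25 = (54 - 9*3) - 26*25 = (54 - 27) - 650 = 27 - 650 = -623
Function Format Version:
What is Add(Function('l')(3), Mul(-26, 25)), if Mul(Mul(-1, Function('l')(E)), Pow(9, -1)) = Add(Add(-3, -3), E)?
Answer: -623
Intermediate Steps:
Function('l')(E) = Add(54, Mul(-9, E)) (Function('l')(E) = Mul(-9, Add(Add(-3, -3), E)) = Mul(-9, Add(-6, E)) = Add(54, Mul(-9, E)))
Add(Function('l')(3), Mul(-26, 25)) = Add(Add(54, Mul(-9, 3)), Mul(-26, 25)) = Add(Add(54, -27), -650) = Add(27, -650) = -623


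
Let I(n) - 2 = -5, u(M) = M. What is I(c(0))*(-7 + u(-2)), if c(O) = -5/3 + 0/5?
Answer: 27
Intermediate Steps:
c(O) = -5/3 (c(O) = -5*⅓ + 0*(⅕) = -5/3 + 0 = -5/3)
I(n) = -3 (I(n) = 2 - 5 = -3)
I(c(0))*(-7 + u(-2)) = -3*(-7 - 2) = -3*(-9) = 27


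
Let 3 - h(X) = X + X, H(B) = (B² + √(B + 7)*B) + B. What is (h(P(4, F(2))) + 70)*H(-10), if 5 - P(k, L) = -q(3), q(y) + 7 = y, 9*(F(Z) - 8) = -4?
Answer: 6390 - 710*I*√3 ≈ 6390.0 - 1229.8*I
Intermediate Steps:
F(Z) = 68/9 (F(Z) = 8 + (⅑)*(-4) = 8 - 4/9 = 68/9)
q(y) = -7 + y
P(k, L) = 1 (P(k, L) = 5 - (-1)*(-7 + 3) = 5 - (-1)*(-4) = 5 - 1*4 = 5 - 4 = 1)
H(B) = B + B² + B*√(7 + B) (H(B) = (B² + √(7 + B)*B) + B = (B² + B*√(7 + B)) + B = B + B² + B*√(7 + B))
h(X) = 3 - 2*X (h(X) = 3 - (X + X) = 3 - 2*X)
(h(P(4, F(2))) + 70)*H(-10) = ((3 - 2*1) + 70)*(-10*(1 - 10 + √(7 - 10))) = ((3 - 2) + 70)*(-10*(1 - 10 + √(-3))) = (1 + 70)*(-10*(1 - 10 + I*√3)) = 71*(-10*(-9 + I*√3)) = 71*(90 - 10*I*√3) = 6390 - 710*I*√3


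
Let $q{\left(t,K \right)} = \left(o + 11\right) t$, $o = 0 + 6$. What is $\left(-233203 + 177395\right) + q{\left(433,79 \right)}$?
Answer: $-48447$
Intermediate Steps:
$o = 6$
$q{\left(t,K \right)} = 17 t$ ($q{\left(t,K \right)} = \left(6 + 11\right) t = 17 t$)
$\left(-233203 + 177395\right) + q{\left(433,79 \right)} = \left(-233203 + 177395\right) + 17 \cdot 433 = -55808 + 7361 = -48447$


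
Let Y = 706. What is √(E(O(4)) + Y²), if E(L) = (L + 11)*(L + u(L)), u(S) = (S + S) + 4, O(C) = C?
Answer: 2*√124669 ≈ 706.17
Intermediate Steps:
u(S) = 4 + 2*S (u(S) = 2*S + 4 = 4 + 2*S)
E(L) = (4 + 3*L)*(11 + L) (E(L) = (L + 11)*(L + (4 + 2*L)) = (11 + L)*(4 + 3*L) = (4 + 3*L)*(11 + L))
√(E(O(4)) + Y²) = √((44 + 3*4² + 37*4) + 706²) = √((44 + 3*16 + 148) + 498436) = √((44 + 48 + 148) + 498436) = √(240 + 498436) = √498676 = 2*√124669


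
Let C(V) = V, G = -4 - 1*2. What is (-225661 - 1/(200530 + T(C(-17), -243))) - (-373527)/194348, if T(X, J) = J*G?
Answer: -7190312179148/31863607 ≈ -2.2566e+5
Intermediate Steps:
G = -6 (G = -4 - 2 = -6)
T(X, J) = -6*J (T(X, J) = J*(-6) = -6*J)
(-225661 - 1/(200530 + T(C(-17), -243))) - (-373527)/194348 = (-225661 - 1/(200530 - 6*(-243))) - (-373527)/194348 = (-225661 - 1/(200530 + 1458)) - (-373527)/194348 = (-225661 - 1/201988) - 1*(-4851/2524) = (-225661 - 1*1/201988) + 4851/2524 = (-225661 - 1/201988) + 4851/2524 = -45580814069/201988 + 4851/2524 = -7190312179148/31863607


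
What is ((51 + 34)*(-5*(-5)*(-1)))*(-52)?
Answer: 110500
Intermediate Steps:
((51 + 34)*(-5*(-5)*(-1)))*(-52) = (85*(25*(-1)))*(-52) = (85*(-25))*(-52) = -2125*(-52) = 110500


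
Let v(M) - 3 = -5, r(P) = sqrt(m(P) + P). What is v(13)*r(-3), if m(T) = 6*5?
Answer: -6*sqrt(3) ≈ -10.392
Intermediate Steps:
m(T) = 30
r(P) = sqrt(30 + P)
v(M) = -2 (v(M) = 3 - 5 = -2)
v(13)*r(-3) = -2*sqrt(30 - 3) = -6*sqrt(3)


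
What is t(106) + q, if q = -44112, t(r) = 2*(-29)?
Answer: -44170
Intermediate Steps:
t(r) = -58
t(106) + q = -58 - 44112 = -44170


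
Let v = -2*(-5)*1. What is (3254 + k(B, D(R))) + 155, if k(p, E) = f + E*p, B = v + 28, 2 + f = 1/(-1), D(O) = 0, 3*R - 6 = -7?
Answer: 3406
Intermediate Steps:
R = -1/3 (R = 2 + (1/3)*(-7) = 2 - 7/3 = -1/3 ≈ -0.33333)
v = 10 (v = 10*1 = 10)
f = -3 (f = -2 + 1/(-1) = -2 - 1 = -3)
B = 38 (B = 10 + 28 = 38)
k(p, E) = -3 + E*p
(3254 + k(B, D(R))) + 155 = (3254 + (-3 + 0*38)) + 155 = (3254 + (-3 + 0)) + 155 = (3254 - 3) + 155 = 3251 + 155 = 3406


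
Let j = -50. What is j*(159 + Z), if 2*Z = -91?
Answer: -5675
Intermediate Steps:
Z = -91/2 (Z = (½)*(-91) = -91/2 ≈ -45.500)
j*(159 + Z) = -50*(159 - 91/2) = -50*227/2 = -5675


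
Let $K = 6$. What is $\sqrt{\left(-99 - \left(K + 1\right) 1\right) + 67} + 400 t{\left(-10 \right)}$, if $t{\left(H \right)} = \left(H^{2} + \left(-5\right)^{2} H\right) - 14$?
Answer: $-65600 + i \sqrt{39} \approx -65600.0 + 6.245 i$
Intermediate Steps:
$t{\left(H \right)} = -14 + H^{2} + 25 H$ ($t{\left(H \right)} = \left(H^{2} + 25 H\right) - 14 = -14 + H^{2} + 25 H$)
$\sqrt{\left(-99 - \left(K + 1\right) 1\right) + 67} + 400 t{\left(-10 \right)} = \sqrt{\left(-99 - \left(6 + 1\right) 1\right) + 67} + 400 \left(-14 + \left(-10\right)^{2} + 25 \left(-10\right)\right) = \sqrt{\left(-99 - 7 \cdot 1\right) + 67} + 400 \left(-14 + 100 - 250\right) = \sqrt{\left(-99 - 7\right) + 67} + 400 \left(-164\right) = \sqrt{\left(-99 - 7\right) + 67} - 65600 = \sqrt{-106 + 67} - 65600 = \sqrt{-39} - 65600 = i \sqrt{39} - 65600 = -65600 + i \sqrt{39}$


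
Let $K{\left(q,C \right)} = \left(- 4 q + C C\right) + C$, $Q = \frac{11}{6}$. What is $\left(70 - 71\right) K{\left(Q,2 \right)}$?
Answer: $\frac{4}{3} \approx 1.3333$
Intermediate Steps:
$Q = \frac{11}{6}$ ($Q = 11 \cdot \frac{1}{6} = \frac{11}{6} \approx 1.8333$)
$K{\left(q,C \right)} = C + C^{2} - 4 q$ ($K{\left(q,C \right)} = \left(- 4 q + C^{2}\right) + C = \left(C^{2} - 4 q\right) + C = C + C^{2} - 4 q$)
$\left(70 - 71\right) K{\left(Q,2 \right)} = \left(70 - 71\right) \left(2 + 2^{2} - \frac{22}{3}\right) = - (2 + 4 - \frac{22}{3}) = \left(-1\right) \left(- \frac{4}{3}\right) = \frac{4}{3}$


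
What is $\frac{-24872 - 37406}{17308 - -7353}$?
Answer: $- \frac{62278}{24661} \approx -2.5254$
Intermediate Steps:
$\frac{-24872 - 37406}{17308 - -7353} = - \frac{62278}{17308 + 7353} = - \frac{62278}{24661}$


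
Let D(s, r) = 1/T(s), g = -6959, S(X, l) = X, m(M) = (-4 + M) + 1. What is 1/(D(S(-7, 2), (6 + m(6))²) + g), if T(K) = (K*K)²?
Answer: -2401/16708558 ≈ -0.00014370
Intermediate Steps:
m(M) = -3 + M
T(K) = K⁴ (T(K) = (K²)² = K⁴)
D(s, r) = s⁻⁴ (D(s, r) = 1/(s⁴) = s⁻⁴)
1/(D(S(-7, 2), (6 + m(6))²) + g) = 1/((-7)⁻⁴ - 6959) = 1/(1/2401 - 6959) = 1/(-16708558/2401) = -2401/16708558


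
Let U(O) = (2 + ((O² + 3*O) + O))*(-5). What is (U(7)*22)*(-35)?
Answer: 304150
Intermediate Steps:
U(O) = -10 - 20*O - 5*O² (U(O) = (2 + (O² + 4*O))*(-5) = (2 + O² + 4*O)*(-5) = -10 - 20*O - 5*O²)
(U(7)*22)*(-35) = ((-10 - 20*7 - 5*7²)*22)*(-35) = ((-10 - 140 - 5*49)*22)*(-35) = ((-10 - 140 - 245)*22)*(-35) = -395*22*(-35) = -8690*(-35) = 304150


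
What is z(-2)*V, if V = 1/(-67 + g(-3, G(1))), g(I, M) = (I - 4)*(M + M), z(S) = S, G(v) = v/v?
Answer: 2/81 ≈ 0.024691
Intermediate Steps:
G(v) = 1
g(I, M) = 2*M*(-4 + I) (g(I, M) = (-4 + I)*(2*M) = 2*M*(-4 + I))
V = -1/81 (V = 1/(-67 + 2*1*(-4 - 3)) = 1/(-67 + 2*1*(-7)) = 1/(-67 - 14) = 1/(-81) = -1/81 ≈ -0.012346)
z(-2)*V = -2*(-1/81) = 2/81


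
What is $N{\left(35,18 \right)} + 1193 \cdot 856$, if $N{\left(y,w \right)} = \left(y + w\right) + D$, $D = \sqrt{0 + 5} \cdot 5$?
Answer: $1021261 + 5 \sqrt{5} \approx 1.0213 \cdot 10^{6}$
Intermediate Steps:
$D = 5 \sqrt{5}$ ($D = \sqrt{5} \cdot 5 = 5 \sqrt{5} \approx 11.18$)
$N{\left(y,w \right)} = w + y + 5 \sqrt{5}$ ($N{\left(y,w \right)} = \left(y + w\right) + 5 \sqrt{5} = \left(w + y\right) + 5 \sqrt{5} = w + y + 5 \sqrt{5}$)
$N{\left(35,18 \right)} + 1193 \cdot 856 = \left(18 + 35 + 5 \sqrt{5}\right) + 1193 \cdot 856 = \left(53 + 5 \sqrt{5}\right) + 1021208 = 1021261 + 5 \sqrt{5}$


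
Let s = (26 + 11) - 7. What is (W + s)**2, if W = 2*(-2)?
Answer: 676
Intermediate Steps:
s = 30 (s = 37 - 7 = 30)
W = -4
(W + s)**2 = (-4 + 30)**2 = 26**2 = 676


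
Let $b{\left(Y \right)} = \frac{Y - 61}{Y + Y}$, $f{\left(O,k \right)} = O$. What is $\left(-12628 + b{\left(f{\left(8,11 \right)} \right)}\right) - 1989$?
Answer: $- \frac{233925}{16} \approx -14620.0$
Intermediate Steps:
$b{\left(Y \right)} = \frac{-61 + Y}{2 Y}$
$\left(-12628 + b{\left(f{\left(8,11 \right)} \right)}\right) - 1989 = \left(-12628 + \frac{-61 + 8}{2 \cdot 8}\right) - 1989 = \left(-12628 + \frac{1}{2} \cdot \frac{1}{8} \left(-53\right)\right) - 1989 = \left(-12628 - \frac{53}{16}\right) - 1989 = - \frac{202101}{16} - 1989 = - \frac{233925}{16}$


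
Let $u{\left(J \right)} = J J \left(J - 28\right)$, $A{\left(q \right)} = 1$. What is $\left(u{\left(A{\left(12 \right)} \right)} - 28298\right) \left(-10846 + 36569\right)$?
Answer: $-728603975$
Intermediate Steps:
$u{\left(J \right)} = J^{2} \left(-28 + J\right)$
$\left(u{\left(A{\left(12 \right)} \right)} - 28298\right) \left(-10846 + 36569\right) = \left(1^{2} \left(-28 + 1\right) - 28298\right) \left(-10846 + 36569\right) = \left(1 \left(-27\right) - 28298\right) 25723 = \left(-27 - 28298\right) 25723 = \left(-28325\right) 25723 = -728603975$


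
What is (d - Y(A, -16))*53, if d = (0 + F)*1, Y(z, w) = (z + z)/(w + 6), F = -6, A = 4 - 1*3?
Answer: -1537/5 ≈ -307.40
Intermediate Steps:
A = 1 (A = 4 - 3 = 1)
Y(z, w) = 2*z/(6 + w) (Y(z, w) = (2*z)/(6 + w) = 2*z/(6 + w))
d = -6 (d = (0 - 6)*1 = -6*1 = -6)
(d - Y(A, -16))*53 = (-6 - 2/(6 - 16))*53 = (-6 - 2/(-10))*53 = (-6 - 2*(-1)/10)*53 = (-6 - 1*(-⅕))*53 = (-6 + ⅕)*53 = -29/5*53 = -1537/5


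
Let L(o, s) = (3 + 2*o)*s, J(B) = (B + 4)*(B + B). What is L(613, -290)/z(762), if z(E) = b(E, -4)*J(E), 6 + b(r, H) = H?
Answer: 35641/1167384 ≈ 0.030531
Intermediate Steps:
b(r, H) = -6 + H
J(B) = 2*B*(4 + B) (J(B) = (4 + B)*(2*B) = 2*B*(4 + B))
L(o, s) = s*(3 + 2*o)
z(E) = -20*E*(4 + E) (z(E) = (-6 - 4)*(2*E*(4 + E)) = -20*E*(4 + E))
L(613, -290)/z(762) = (-290*(3 + 2*613))/((-20*762*(4 + 762))) = (-290*(3 + 1226))/((-20*762*766)) = -290*1229/(-11673840) = -356410*(-1/11673840) = 35641/1167384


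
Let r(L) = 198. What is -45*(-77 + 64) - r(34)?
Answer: 387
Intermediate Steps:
-45*(-77 + 64) - r(34) = -45*(-77 + 64) - 1*198 = -45*(-13) - 198 = 585 - 198 = 387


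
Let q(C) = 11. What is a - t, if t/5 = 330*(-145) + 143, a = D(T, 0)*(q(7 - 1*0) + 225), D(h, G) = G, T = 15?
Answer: 238535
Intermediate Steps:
a = 0 (a = 0*(11 + 225) = 0*236 = 0)
t = -238535 (t = 5*(330*(-145) + 143) = 5*(-47850 + 143) = 5*(-47707) = -238535)
a - t = 0 - 1*(-238535) = 0 + 238535 = 238535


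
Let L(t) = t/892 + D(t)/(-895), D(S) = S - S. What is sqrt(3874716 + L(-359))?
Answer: sqrt(770742927799)/446 ≈ 1968.4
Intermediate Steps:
D(S) = 0
L(t) = t/892 (L(t) = t/892 + 0/(-895) = t*(1/892) + 0*(-1/895) = t/892 + 0 = t/892)
sqrt(3874716 + L(-359)) = sqrt(3874716 + (1/892)*(-359)) = sqrt(3874716 - 359/892) = sqrt(3456246313/892) = sqrt(770742927799)/446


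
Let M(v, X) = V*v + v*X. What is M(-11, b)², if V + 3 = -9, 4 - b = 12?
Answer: 48400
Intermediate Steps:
b = -8 (b = 4 - 1*12 = 4 - 12 = -8)
V = -12 (V = -3 - 9 = -12)
M(v, X) = -12*v + X*v (M(v, X) = -12*v + v*X = -12*v + X*v)
M(-11, b)² = (-11*(-12 - 8))² = (-11*(-20))² = 220² = 48400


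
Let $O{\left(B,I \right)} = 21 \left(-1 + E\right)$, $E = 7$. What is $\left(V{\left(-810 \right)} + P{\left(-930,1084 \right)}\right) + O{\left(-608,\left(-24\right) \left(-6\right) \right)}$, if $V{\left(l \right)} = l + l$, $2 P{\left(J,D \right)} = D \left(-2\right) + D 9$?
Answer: $2300$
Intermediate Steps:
$P{\left(J,D \right)} = \frac{7 D}{2}$ ($P{\left(J,D \right)} = \frac{D \left(-2\right) + D 9}{2} = \frac{- 2 D + 9 D}{2} = \frac{7 D}{2}$)
$O{\left(B,I \right)} = 126$ ($O{\left(B,I \right)} = 21 \left(-1 + 7\right) = 21 \cdot 6 = 126$)
$V{\left(l \right)} = 2 l$
$\left(V{\left(-810 \right)} + P{\left(-930,1084 \right)}\right) + O{\left(-608,\left(-24\right) \left(-6\right) \right)} = \left(2 \left(-810\right) + \frac{7}{2} \cdot 1084\right) + 126 = \left(-1620 + 3794\right) + 126 = 2174 + 126 = 2300$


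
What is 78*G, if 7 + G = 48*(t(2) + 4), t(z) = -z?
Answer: 6942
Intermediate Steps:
G = 89 (G = -7 + 48*(-1*2 + 4) = -7 + 48*(-2 + 4) = -7 + 48*2 = -7 + 96 = 89)
78*G = 78*89 = 6942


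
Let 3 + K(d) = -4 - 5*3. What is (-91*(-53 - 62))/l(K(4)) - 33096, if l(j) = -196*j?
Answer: -20385641/616 ≈ -33094.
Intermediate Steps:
K(d) = -22 (K(d) = -3 + (-4 - 5*3) = -3 + (-4 - 15) = -3 - 19 = -22)
(-91*(-53 - 62))/l(K(4)) - 33096 = (-91*(-53 - 62))/((-196*(-22))) - 33096 = -91*(-115)/4312 - 33096 = 10465*(1/4312) - 33096 = 1495/616 - 33096 = -20385641/616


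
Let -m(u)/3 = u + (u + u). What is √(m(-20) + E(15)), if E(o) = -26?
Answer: √154 ≈ 12.410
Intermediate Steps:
m(u) = -9*u (m(u) = -3*(u + (u + u)) = -3*(u + 2*u) = -9*u)
√(m(-20) + E(15)) = √(-9*(-20) - 26) = √(180 - 26) = √154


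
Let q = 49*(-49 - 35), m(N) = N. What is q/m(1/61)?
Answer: -251076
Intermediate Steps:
q = -4116 (q = 49*(-84) = -4116)
q/m(1/61) = -4116/(1/61) = -4116/1/61 = -4116*61 = -251076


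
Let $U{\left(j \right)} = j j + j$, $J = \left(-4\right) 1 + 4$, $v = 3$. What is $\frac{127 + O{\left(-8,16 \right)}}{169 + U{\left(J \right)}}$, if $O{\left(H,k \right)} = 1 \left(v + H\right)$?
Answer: $\frac{122}{169} \approx 0.72189$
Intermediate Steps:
$J = 0$ ($J = -4 + 4 = 0$)
$O{\left(H,k \right)} = 3 + H$ ($O{\left(H,k \right)} = 1 \left(3 + H\right) = 3 + H$)
$U{\left(j \right)} = j + j^{2}$ ($U{\left(j \right)} = j^{2} + j = j + j^{2}$)
$\frac{127 + O{\left(-8,16 \right)}}{169 + U{\left(J \right)}} = \frac{127 + \left(3 - 8\right)}{169 + 0 \left(1 + 0\right)} = \frac{127 - 5}{169 + 0 \cdot 1} = \frac{122}{169 + 0} = \frac{122}{169}$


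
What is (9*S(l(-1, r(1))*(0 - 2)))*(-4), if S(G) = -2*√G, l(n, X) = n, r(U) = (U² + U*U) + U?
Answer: 72*√2 ≈ 101.82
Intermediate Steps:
r(U) = U + 2*U² (r(U) = (U² + U²) + U = 2*U² + U = U + 2*U²)
(9*S(l(-1, r(1))*(0 - 2)))*(-4) = (9*(-2*√2))*(-4) = -18*√2*(-4) = 72*√2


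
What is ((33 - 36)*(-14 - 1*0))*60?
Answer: 2520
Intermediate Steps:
((33 - 36)*(-14 - 1*0))*60 = -3*(-14 + 0)*60 = -3*(-14)*60 = 42*60 = 2520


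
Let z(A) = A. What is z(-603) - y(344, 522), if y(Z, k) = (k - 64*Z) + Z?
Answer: 20547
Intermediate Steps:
y(Z, k) = k - 63*Z
z(-603) - y(344, 522) = -603 - (522 - 63*344) = -603 - (522 - 21672) = -603 - 1*(-21150) = -603 + 21150 = 20547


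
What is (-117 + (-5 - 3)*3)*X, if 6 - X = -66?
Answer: -10152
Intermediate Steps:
X = 72 (X = 6 - 1*(-66) = 6 + 66 = 72)
(-117 + (-5 - 3)*3)*X = (-117 + (-5 - 3)*3)*72 = (-117 - 8*3)*72 = (-117 - 24)*72 = -141*72 = -10152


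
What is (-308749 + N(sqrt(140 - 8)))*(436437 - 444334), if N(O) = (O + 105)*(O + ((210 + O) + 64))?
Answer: 2208909355 - 7644296*sqrt(33) ≈ 2.1650e+9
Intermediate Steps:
N(O) = (105 + O)*(274 + 2*O) (N(O) = (105 + O)*(O + (274 + O)) = (105 + O)*(274 + 2*O))
(-308749 + N(sqrt(140 - 8)))*(436437 - 444334) = (-308749 + (28770 + 2*(sqrt(140 - 8))**2 + 484*sqrt(140 - 8)))*(436437 - 444334) = (-308749 + (28770 + 2*(sqrt(132))**2 + 484*sqrt(132)))*(-7897) = (-308749 + (28770 + 2*(2*sqrt(33))**2 + 484*(2*sqrt(33))))*(-7897) = (-308749 + (28770 + 2*132 + 968*sqrt(33)))*(-7897) = (-308749 + (28770 + 264 + 968*sqrt(33)))*(-7897) = (-308749 + (29034 + 968*sqrt(33)))*(-7897) = (-279715 + 968*sqrt(33))*(-7897) = 2208909355 - 7644296*sqrt(33)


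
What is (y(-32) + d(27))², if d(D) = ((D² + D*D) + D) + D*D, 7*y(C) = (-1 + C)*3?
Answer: 237129201/49 ≈ 4.8394e+6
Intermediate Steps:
y(C) = -3/7 + 3*C/7 (y(C) = ((-1 + C)*3)/7 = (-3 + 3*C)/7 = -3/7 + 3*C/7)
d(D) = D + 3*D² (d(D) = ((D² + D²) + D) + D² = (2*D² + D) + D² = (D + 2*D²) + D² = D + 3*D²)
(y(-32) + d(27))² = ((-3/7 + (3/7)*(-32)) + 27*(1 + 3*27))² = ((-3/7 - 96/7) + 27*(1 + 81))² = (-99/7 + 27*82)² = (-99/7 + 2214)² = (15399/7)² = 237129201/49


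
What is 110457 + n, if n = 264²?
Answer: 180153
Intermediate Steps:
n = 69696
110457 + n = 110457 + 69696 = 180153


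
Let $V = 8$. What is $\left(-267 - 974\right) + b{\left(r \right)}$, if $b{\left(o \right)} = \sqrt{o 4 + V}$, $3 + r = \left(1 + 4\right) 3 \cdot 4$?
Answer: $-1241 + 2 \sqrt{59} \approx -1225.6$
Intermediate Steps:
$r = 57$ ($r = -3 + \left(1 + 4\right) 3 \cdot 4 = -3 + 5 \cdot 3 \cdot 4 = -3 + 15 \cdot 4 = -3 + 60 = 57$)
$b{\left(o \right)} = \sqrt{8 + 4 o}$ ($b{\left(o \right)} = \sqrt{o 4 + 8} = \sqrt{4 o + 8} = \sqrt{8 + 4 o}$)
$\left(-267 - 974\right) + b{\left(r \right)} = \left(-267 - 974\right) + 2 \sqrt{2 + 57} = -1241 + 2 \sqrt{59}$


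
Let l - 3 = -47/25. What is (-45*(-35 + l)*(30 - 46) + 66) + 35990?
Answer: 58312/5 ≈ 11662.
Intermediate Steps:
l = 28/25 (l = 3 - 47/25 = 28/25 ≈ 1.1200)
(-45*(-35 + l)*(30 - 46) + 66) + 35990 = (-45*(-35 + 28/25)*(30 - 46) + 66) + 35990 = (-(-7623)*(-16)/5 + 66) + 35990 = (-45*13552/25 + 66) + 35990 = (-121968/5 + 66) + 35990 = -121638/5 + 35990 = 58312/5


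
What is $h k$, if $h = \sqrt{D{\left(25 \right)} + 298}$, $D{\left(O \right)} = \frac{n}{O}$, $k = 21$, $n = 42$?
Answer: $\frac{42 \sqrt{1873}}{5} \approx 363.54$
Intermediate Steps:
$D{\left(O \right)} = \frac{42}{O}$
$h = \frac{2 \sqrt{1873}}{5}$ ($h = \sqrt{\frac{42}{25} + 298} = \sqrt{\frac{7492}{25}} = \frac{2 \sqrt{1873}}{5} \approx 17.311$)
$h k = \frac{2 \sqrt{1873}}{5} \cdot 21 = \frac{42 \sqrt{1873}}{5}$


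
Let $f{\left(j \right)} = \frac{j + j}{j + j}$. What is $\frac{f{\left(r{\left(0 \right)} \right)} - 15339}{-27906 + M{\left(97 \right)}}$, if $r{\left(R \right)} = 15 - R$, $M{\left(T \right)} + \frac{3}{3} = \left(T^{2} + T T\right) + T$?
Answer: $\frac{7669}{4496} \approx 1.7057$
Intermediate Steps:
$M{\left(T \right)} = -1 + T + 2 T^{2}$ ($M{\left(T \right)} = -1 + \left(\left(T^{2} + T T\right) + T\right) = -1 + \left(\left(T^{2} + T^{2}\right) + T\right) = -1 + \left(2 T^{2} + T\right) = -1 + \left(T + 2 T^{2}\right) = -1 + T + 2 T^{2}$)
$f{\left(j \right)} = 1$ ($f{\left(j \right)} = \frac{2 j}{2 j} = 2 j \frac{1}{2 j} = 1$)
$\frac{f{\left(r{\left(0 \right)} \right)} - 15339}{-27906 + M{\left(97 \right)}} = \frac{1 - 15339}{-27906 + \left(-1 + 97 + 2 \cdot 97^{2}\right)} = - \frac{15338}{-27906 + \left(-1 + 97 + 2 \cdot 9409\right)} = - \frac{15338}{-27906 + \left(-1 + 97 + 18818\right)} = - \frac{15338}{-27906 + 18914} = - \frac{15338}{-8992} = \left(-15338\right) \left(- \frac{1}{8992}\right) = \frac{7669}{4496}$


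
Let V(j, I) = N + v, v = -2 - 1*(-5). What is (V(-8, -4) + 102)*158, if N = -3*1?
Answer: 16116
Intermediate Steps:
v = 3 (v = -2 + 5 = 3)
N = -3
V(j, I) = 0 (V(j, I) = -3 + 3 = 0)
(V(-8, -4) + 102)*158 = (0 + 102)*158 = 102*158 = 16116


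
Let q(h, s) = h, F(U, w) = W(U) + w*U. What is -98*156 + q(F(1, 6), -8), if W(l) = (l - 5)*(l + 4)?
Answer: -15302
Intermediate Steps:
W(l) = (-5 + l)*(4 + l)
F(U, w) = -20 + U² - U + U*w (F(U, w) = (-20 + U² - U) + w*U = (-20 + U² - U) + U*w = -20 + U² - U + U*w)
-98*156 + q(F(1, 6), -8) = -98*156 + (-20 + 1² - 1*1 + 1*6) = -15288 + (-20 + 1 - 1 + 6) = -15288 - 14 = -15302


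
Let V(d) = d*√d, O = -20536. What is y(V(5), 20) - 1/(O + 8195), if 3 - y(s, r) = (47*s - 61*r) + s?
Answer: 15093044/12341 - 240*√5 ≈ 686.34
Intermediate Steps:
V(d) = d^(3/2)
y(s, r) = 3 - 48*s + 61*r (y(s, r) = 3 - ((47*s - 61*r) + s) = 3 - ((-61*r + 47*s) + s) = 3 - (-61*r + 48*s) = 3 + (-48*s + 61*r) = 3 - 48*s + 61*r)
y(V(5), 20) - 1/(O + 8195) = (3 - 240*√5 + 61*20) - 1/(-20536 + 8195) = (3 - 240*√5 + 1220) - 1/(-12341) = (3 - 240*√5 + 1220) - 1*(-1/12341) = (1223 - 240*√5) + 1/12341 = 15093044/12341 - 240*√5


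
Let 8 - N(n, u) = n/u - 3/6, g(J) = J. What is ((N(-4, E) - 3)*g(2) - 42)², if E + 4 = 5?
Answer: 529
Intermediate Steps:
E = 1 (E = -4 + 5 = 1)
N(n, u) = 17/2 - n/u (N(n, u) = 8 - (n/u - 3/6) = 8 - (n/u - 3*⅙) = 8 - (n/u - ½) = 8 - (-½ + n/u) = 8 + (½ - n/u) = 17/2 - n/u)
((N(-4, E) - 3)*g(2) - 42)² = (((17/2 - 1*(-4)/1) - 3)*2 - 42)² = (((17/2 - 1*(-4)*1) - 3)*2 - 42)² = (((17/2 + 4) - 3)*2 - 42)² = ((25/2 - 3)*2 - 42)² = ((19/2)*2 - 42)² = (19 - 42)² = (-23)² = 529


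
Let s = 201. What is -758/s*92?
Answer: -69736/201 ≈ -346.95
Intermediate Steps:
-758/s*92 = -758/201*92 = -69736/201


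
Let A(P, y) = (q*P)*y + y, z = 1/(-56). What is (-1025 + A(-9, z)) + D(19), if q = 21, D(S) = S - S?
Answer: -14303/14 ≈ -1021.6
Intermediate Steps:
D(S) = 0
z = -1/56 ≈ -0.017857
A(P, y) = y + 21*P*y (A(P, y) = (21*P)*y + y = 21*P*y + y = y + 21*P*y)
(-1025 + A(-9, z)) + D(19) = (-1025 - (1 + 21*(-9))/56) + 0 = (-1025 - (1 - 189)/56) + 0 = (-1025 - 1/56*(-188)) + 0 = (-1025 + 47/14) + 0 = -14303/14 + 0 = -14303/14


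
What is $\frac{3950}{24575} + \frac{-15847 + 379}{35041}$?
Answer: $- \frac{9668566}{34445303} \approx -0.28069$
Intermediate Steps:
$\frac{3950}{24575} + \frac{-15847 + 379}{35041} = 3950 \cdot \frac{1}{24575} - \frac{15468}{35041} = \frac{158}{983} - \frac{15468}{35041} = - \frac{9668566}{34445303}$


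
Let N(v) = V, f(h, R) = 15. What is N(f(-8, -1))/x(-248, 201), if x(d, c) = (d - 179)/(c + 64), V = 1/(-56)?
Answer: 265/23912 ≈ 0.011082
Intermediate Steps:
V = -1/56 ≈ -0.017857
x(d, c) = (-179 + d)/(64 + c)
N(v) = -1/56
N(f(-8, -1))/x(-248, 201) = -(64 + 201)/(-179 - 248)/56 = -1/(56*(-427/265)) = -1/56*(-265/427) = 265/23912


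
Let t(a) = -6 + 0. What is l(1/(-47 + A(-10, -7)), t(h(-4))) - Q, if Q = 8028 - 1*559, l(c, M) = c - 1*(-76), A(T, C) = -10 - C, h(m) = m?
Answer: -369651/50 ≈ -7393.0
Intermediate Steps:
t(a) = -6
l(c, M) = 76 + c (l(c, M) = c + 76 = 76 + c)
Q = 7469 (Q = 8028 - 559 = 7469)
l(1/(-47 + A(-10, -7)), t(h(-4))) - Q = (76 + 1/(-47 + (-10 - 1*(-7)))) - 1*7469 = (76 + 1/(-47 + (-10 + 7))) - 7469 = (76 + 1/(-47 - 3)) - 7469 = (76 + 1/(-50)) - 7469 = (76 - 1/50) - 7469 = 3799/50 - 7469 = -369651/50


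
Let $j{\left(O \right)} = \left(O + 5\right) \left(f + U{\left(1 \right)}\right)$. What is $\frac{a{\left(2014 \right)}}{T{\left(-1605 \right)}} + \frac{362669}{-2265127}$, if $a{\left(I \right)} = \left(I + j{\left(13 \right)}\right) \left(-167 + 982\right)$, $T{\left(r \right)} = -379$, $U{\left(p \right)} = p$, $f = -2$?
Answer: $- \frac{3684910147531}{858483133} \approx -4292.4$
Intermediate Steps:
$j{\left(O \right)} = -5 - O$ ($j{\left(O \right)} = \left(O + 5\right) \left(-2 + 1\right) = \left(5 + O\right) \left(-1\right) = -5 - O$)
$a{\left(I \right)} = -14670 + 815 I$ ($a{\left(I \right)} = \left(I - 18\right) \left(-167 + 982\right) = \left(I - 18\right) 815 = \left(-18 + I\right) 815 = -14670 + 815 I$)
$\frac{a{\left(2014 \right)}}{T{\left(-1605 \right)}} + \frac{362669}{-2265127} = \frac{-14670 + 815 \cdot 2014}{-379} + \frac{362669}{-2265127} = \left(-14670 + 1641410\right) \left(- \frac{1}{379}\right) + 362669 \left(- \frac{1}{2265127}\right) = 1626740 \left(- \frac{1}{379}\right) - \frac{362669}{2265127} = - \frac{1626740}{379} - \frac{362669}{2265127} = - \frac{3684910147531}{858483133}$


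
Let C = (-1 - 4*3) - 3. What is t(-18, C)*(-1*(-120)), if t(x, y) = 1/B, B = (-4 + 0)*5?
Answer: -6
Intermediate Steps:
B = -20 (B = -4*5 = -20)
C = -16 (C = (-1 - 12) - 3 = -13 - 3 = -16)
t(x, y) = -1/20 (t(x, y) = 1/(-20) = -1/20)
t(-18, C)*(-1*(-120)) = -(-1)*(-120)/20 = -1/20*120 = -6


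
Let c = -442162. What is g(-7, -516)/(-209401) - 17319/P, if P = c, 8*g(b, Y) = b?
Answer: 14508011243/370356659848 ≈ 0.039173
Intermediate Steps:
g(b, Y) = b/8
P = -442162
g(-7, -516)/(-209401) - 17319/P = ((1/8)*(-7))/(-209401) - 17319/(-442162) = -7/8*(-1/209401) - 17319*(-1/442162) = 7/1675208 + 17319/442162 = 14508011243/370356659848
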